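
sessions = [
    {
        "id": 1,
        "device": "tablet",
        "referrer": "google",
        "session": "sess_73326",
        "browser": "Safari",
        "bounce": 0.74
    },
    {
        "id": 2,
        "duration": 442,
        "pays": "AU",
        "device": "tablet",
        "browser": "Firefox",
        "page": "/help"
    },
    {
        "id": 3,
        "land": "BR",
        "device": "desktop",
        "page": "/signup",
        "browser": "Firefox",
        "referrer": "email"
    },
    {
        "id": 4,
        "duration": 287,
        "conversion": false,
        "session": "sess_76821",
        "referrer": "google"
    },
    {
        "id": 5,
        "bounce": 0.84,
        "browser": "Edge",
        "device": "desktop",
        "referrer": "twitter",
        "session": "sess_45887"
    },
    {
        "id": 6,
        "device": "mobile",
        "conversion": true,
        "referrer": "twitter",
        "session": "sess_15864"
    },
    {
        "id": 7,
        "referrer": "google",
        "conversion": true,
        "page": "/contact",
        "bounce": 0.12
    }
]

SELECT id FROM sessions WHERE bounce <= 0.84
[1, 5, 7]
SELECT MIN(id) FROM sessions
1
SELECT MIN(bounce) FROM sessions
0.12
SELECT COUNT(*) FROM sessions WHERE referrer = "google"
3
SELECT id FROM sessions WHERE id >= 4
[4, 5, 6, 7]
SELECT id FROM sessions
[1, 2, 3, 4, 5, 6, 7]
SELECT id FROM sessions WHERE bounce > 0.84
[]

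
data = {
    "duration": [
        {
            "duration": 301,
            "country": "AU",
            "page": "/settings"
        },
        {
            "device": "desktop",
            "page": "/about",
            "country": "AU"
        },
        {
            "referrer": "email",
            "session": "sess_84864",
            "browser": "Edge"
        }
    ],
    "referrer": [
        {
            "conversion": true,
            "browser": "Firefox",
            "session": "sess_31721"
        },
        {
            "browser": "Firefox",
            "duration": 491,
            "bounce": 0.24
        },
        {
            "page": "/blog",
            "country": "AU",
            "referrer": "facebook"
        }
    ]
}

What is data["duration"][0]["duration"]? 301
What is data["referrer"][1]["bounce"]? 0.24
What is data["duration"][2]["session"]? "sess_84864"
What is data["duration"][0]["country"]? "AU"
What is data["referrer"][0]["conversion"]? True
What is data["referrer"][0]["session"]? "sess_31721"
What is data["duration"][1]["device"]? "desktop"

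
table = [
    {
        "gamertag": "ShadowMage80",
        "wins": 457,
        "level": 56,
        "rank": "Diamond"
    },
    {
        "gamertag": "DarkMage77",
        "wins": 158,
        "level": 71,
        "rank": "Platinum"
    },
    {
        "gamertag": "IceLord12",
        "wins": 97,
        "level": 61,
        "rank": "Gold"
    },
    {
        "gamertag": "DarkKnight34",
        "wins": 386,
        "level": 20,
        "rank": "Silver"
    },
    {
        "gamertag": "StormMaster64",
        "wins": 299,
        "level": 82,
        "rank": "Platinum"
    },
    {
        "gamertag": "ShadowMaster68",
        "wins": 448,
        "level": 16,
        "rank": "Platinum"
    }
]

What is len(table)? 6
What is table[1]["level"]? 71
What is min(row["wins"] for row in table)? 97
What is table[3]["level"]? 20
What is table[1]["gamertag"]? "DarkMage77"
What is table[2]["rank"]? "Gold"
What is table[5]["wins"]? 448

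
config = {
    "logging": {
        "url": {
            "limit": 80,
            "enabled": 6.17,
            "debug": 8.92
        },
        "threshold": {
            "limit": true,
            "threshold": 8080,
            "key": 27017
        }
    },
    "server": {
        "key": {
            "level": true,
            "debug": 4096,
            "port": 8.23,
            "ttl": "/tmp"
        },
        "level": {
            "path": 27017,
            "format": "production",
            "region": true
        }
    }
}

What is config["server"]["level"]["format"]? "production"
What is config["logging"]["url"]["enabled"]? 6.17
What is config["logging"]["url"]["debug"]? 8.92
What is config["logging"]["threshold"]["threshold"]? 8080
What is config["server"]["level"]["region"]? True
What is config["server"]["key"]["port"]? 8.23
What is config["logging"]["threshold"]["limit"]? True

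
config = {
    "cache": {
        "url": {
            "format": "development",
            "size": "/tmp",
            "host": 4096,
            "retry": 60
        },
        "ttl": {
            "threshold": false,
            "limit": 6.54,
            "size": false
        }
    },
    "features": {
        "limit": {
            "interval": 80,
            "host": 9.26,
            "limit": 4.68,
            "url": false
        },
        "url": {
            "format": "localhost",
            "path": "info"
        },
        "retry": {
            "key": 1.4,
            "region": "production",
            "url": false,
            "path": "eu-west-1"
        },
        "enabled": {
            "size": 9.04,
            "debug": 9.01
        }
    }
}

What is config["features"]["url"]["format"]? "localhost"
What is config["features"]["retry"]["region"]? "production"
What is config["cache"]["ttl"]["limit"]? 6.54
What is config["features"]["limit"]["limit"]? 4.68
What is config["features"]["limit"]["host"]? 9.26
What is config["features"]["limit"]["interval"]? 80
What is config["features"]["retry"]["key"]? 1.4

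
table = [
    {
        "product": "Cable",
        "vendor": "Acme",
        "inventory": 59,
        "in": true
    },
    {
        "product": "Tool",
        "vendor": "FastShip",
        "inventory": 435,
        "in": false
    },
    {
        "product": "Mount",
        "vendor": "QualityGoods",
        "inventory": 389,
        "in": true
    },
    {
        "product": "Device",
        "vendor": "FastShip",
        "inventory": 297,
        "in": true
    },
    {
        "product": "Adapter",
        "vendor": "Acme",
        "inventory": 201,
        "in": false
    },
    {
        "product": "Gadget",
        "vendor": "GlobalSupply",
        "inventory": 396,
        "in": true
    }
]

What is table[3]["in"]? True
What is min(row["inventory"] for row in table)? 59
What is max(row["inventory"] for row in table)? 435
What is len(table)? 6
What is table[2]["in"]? True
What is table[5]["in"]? True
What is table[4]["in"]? False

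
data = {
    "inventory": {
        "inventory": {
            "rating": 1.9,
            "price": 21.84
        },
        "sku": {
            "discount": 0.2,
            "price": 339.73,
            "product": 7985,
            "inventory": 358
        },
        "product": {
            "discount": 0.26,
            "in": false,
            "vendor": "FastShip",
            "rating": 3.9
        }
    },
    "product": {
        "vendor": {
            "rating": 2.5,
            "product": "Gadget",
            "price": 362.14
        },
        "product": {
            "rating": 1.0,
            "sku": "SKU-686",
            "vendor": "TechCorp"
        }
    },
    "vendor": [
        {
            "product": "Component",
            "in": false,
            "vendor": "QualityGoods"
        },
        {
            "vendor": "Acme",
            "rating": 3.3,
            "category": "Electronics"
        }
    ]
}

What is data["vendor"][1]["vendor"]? "Acme"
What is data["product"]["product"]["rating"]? 1.0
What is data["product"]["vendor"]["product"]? "Gadget"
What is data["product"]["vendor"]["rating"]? 2.5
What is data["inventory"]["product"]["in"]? False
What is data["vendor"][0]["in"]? False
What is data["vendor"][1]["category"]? "Electronics"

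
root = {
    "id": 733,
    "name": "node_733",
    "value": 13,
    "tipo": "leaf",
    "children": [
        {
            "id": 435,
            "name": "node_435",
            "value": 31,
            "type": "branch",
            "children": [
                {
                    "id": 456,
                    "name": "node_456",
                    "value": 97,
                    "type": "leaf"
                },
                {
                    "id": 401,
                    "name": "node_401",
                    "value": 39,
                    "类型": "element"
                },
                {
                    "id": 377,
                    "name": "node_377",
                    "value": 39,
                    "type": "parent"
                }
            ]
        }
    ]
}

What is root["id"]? 733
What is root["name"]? "node_733"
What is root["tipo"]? "leaf"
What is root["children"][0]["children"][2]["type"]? "parent"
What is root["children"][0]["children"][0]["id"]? 456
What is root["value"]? 13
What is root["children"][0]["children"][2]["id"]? 377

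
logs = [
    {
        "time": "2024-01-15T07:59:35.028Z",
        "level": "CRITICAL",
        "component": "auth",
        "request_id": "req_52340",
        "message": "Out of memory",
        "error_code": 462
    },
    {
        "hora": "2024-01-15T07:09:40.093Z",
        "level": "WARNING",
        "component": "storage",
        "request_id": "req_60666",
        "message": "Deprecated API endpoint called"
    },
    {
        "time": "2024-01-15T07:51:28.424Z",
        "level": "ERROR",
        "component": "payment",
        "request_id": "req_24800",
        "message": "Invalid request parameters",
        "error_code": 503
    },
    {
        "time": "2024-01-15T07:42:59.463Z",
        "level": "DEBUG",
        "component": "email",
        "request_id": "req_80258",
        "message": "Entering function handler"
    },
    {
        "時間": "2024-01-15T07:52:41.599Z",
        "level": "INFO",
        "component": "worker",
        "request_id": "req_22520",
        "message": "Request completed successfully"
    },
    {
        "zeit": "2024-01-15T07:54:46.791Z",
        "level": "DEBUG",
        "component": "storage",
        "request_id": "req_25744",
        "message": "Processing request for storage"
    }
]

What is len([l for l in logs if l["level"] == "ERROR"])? 1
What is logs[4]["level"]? "INFO"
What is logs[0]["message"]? "Out of memory"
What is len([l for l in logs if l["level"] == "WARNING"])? 1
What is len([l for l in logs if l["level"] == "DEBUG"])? 2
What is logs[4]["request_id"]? "req_22520"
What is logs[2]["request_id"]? "req_24800"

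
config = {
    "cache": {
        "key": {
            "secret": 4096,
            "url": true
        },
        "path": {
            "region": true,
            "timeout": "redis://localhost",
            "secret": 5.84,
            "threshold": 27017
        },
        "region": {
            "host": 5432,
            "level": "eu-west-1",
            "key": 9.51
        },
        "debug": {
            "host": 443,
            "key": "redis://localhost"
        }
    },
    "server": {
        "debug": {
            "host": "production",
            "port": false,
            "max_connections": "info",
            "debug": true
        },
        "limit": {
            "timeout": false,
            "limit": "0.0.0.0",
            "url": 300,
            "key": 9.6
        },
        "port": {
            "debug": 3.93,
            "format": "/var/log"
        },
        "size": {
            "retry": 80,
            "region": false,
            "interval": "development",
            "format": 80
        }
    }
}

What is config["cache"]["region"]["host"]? 5432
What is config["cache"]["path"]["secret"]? 5.84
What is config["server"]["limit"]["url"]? 300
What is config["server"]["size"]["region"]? False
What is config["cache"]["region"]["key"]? 9.51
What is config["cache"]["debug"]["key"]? "redis://localhost"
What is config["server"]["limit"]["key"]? 9.6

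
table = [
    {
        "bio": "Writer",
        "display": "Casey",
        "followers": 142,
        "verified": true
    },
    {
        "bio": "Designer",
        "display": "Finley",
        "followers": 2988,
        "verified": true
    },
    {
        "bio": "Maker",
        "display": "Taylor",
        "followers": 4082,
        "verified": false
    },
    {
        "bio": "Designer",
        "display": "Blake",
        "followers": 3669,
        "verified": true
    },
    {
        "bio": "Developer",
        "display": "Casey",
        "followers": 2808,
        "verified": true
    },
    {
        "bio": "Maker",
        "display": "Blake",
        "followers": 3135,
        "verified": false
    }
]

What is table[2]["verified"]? False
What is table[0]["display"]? "Casey"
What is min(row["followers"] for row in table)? 142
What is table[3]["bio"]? "Designer"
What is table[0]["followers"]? 142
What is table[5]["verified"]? False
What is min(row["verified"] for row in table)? False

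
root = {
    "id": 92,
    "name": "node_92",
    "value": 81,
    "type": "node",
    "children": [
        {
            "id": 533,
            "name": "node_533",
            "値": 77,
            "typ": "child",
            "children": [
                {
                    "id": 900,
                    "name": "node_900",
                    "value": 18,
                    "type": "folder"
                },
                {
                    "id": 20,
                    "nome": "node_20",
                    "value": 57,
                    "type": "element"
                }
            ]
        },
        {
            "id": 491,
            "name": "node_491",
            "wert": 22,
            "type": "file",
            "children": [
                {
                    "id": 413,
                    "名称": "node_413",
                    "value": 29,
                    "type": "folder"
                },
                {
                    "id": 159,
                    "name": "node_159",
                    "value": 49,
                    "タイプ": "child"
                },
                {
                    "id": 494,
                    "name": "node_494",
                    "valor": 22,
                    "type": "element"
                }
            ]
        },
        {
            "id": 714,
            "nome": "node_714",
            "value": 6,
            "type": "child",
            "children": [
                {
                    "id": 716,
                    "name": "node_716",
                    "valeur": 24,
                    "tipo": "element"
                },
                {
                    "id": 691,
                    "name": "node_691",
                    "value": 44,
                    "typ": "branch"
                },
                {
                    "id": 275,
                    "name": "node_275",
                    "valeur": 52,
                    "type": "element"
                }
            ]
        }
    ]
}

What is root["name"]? "node_92"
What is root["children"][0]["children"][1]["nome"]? "node_20"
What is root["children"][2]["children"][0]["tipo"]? "element"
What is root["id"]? 92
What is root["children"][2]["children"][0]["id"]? 716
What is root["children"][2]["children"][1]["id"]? 691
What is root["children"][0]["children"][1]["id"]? 20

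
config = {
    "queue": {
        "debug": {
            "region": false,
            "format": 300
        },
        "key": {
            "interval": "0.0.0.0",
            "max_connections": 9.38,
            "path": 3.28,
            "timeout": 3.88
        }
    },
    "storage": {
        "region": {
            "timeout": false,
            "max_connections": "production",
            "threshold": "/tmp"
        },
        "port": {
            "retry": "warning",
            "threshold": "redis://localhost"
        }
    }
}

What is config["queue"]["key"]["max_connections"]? 9.38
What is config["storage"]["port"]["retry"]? "warning"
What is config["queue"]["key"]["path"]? 3.28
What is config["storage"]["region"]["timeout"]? False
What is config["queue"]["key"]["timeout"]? 3.88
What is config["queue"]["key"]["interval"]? "0.0.0.0"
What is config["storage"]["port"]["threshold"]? "redis://localhost"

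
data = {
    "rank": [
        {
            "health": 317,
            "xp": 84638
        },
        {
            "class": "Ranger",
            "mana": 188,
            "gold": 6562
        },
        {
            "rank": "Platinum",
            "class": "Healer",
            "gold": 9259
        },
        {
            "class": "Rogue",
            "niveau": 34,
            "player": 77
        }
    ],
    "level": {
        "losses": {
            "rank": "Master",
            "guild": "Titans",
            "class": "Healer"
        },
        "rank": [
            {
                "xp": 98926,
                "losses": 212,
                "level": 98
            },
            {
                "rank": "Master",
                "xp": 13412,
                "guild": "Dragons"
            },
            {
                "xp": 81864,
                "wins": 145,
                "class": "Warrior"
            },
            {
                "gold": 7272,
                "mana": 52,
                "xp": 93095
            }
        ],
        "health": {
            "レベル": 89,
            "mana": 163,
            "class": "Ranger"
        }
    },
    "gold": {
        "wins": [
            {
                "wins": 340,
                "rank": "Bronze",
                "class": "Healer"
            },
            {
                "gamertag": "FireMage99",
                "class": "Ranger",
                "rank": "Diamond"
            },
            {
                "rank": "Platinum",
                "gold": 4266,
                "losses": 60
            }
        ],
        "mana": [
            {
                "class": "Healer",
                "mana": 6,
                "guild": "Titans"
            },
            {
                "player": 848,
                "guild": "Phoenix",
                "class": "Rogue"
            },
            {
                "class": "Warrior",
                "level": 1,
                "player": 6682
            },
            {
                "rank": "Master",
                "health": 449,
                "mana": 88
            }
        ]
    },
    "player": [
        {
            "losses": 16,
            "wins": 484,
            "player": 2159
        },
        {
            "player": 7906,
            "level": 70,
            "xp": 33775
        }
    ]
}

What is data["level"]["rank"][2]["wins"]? 145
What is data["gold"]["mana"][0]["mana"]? 6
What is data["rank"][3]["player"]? 77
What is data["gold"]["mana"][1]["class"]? "Rogue"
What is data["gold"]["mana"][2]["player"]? 6682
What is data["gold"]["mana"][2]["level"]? 1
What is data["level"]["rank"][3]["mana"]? 52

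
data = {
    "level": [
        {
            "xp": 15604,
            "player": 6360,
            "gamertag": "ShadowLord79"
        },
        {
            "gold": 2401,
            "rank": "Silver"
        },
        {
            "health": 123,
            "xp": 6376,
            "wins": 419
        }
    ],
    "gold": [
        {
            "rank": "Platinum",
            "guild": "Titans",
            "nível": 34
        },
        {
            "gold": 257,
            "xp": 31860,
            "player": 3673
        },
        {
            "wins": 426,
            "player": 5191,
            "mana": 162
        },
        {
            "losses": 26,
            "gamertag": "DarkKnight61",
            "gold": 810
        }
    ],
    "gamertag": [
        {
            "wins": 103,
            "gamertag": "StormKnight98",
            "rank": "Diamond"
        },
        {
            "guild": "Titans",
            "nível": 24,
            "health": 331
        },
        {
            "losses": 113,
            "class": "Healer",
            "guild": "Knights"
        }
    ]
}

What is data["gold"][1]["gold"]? 257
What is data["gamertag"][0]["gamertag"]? "StormKnight98"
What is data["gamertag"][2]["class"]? "Healer"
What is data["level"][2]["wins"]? 419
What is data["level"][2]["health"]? 123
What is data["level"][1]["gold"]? 2401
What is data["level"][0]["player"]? 6360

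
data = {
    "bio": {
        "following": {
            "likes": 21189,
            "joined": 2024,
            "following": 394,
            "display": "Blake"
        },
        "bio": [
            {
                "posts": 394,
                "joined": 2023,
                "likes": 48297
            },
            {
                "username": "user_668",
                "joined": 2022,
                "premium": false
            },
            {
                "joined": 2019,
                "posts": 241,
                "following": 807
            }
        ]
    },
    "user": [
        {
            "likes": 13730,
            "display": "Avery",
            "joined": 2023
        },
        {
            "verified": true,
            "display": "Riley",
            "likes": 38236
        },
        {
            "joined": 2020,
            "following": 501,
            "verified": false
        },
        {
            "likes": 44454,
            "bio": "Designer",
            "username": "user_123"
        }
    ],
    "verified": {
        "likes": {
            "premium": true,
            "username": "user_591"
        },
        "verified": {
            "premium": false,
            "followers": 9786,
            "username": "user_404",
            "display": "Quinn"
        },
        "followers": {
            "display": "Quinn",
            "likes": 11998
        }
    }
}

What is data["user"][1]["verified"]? True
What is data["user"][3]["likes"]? 44454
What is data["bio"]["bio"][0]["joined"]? 2023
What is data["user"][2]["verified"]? False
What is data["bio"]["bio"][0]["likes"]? 48297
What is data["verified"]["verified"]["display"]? "Quinn"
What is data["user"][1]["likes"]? 38236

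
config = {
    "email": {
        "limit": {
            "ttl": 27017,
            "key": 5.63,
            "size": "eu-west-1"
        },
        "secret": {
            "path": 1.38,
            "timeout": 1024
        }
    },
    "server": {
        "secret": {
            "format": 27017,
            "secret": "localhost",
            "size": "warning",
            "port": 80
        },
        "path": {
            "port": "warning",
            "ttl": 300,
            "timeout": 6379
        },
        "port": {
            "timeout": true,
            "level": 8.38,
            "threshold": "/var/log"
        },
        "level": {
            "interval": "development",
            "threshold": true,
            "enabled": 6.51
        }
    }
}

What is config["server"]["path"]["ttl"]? 300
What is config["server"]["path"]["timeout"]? 6379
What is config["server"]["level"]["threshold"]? True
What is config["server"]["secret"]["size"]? "warning"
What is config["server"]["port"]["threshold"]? "/var/log"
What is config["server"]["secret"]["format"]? 27017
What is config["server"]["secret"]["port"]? 80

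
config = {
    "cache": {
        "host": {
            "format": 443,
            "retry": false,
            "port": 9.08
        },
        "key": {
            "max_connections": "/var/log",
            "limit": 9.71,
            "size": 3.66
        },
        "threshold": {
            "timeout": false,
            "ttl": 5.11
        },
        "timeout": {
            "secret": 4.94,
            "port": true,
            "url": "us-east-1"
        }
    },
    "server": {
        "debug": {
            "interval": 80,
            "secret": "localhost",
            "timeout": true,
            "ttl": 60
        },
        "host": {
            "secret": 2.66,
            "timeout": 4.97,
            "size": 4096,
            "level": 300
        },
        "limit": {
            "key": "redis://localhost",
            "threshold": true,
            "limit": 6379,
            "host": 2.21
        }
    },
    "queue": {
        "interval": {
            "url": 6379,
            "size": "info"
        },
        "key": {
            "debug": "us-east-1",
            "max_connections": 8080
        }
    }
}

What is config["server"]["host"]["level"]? 300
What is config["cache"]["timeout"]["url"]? "us-east-1"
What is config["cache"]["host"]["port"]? 9.08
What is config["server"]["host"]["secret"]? 2.66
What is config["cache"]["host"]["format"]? 443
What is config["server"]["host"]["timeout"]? 4.97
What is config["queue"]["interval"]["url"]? 6379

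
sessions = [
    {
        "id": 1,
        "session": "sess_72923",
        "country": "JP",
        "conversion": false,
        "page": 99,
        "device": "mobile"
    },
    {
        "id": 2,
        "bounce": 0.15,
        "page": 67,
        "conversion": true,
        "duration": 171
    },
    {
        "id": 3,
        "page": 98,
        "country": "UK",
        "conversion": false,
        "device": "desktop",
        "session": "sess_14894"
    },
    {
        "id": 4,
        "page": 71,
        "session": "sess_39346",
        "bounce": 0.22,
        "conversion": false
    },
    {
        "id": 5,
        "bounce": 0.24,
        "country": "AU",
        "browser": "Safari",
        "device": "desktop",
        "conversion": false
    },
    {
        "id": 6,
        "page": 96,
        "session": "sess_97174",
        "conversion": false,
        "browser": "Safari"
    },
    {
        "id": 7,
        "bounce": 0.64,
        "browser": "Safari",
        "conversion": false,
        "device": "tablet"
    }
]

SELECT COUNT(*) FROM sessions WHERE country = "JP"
1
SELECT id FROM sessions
[1, 2, 3, 4, 5, 6, 7]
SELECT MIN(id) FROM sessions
1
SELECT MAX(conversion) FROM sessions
True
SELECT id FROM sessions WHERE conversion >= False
[1, 2, 3, 4, 5, 6, 7]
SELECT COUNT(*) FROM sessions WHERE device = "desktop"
2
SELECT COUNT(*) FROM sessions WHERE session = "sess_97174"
1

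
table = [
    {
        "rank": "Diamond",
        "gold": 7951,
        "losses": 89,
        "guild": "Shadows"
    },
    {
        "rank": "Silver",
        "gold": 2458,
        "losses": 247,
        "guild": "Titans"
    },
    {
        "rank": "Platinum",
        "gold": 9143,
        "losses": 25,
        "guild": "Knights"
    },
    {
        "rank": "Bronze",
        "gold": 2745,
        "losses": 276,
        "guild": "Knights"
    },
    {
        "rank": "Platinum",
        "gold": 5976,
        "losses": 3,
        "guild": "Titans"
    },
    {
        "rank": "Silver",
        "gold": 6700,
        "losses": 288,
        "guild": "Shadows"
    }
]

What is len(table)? 6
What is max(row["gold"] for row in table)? 9143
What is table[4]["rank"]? "Platinum"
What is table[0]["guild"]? "Shadows"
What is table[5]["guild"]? "Shadows"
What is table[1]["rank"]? "Silver"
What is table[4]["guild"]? "Titans"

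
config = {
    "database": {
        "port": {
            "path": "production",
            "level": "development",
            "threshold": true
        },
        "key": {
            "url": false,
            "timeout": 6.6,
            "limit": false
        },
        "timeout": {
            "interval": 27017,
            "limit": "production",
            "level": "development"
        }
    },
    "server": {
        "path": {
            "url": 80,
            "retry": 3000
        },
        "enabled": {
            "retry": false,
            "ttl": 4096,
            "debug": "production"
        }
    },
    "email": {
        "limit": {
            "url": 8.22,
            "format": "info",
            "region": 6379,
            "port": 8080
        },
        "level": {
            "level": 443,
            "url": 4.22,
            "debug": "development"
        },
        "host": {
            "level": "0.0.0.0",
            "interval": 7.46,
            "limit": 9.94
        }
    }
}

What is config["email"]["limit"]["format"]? "info"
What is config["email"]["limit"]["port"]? 8080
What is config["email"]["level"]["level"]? 443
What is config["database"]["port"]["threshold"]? True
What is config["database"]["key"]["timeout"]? 6.6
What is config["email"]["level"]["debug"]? "development"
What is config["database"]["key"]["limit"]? False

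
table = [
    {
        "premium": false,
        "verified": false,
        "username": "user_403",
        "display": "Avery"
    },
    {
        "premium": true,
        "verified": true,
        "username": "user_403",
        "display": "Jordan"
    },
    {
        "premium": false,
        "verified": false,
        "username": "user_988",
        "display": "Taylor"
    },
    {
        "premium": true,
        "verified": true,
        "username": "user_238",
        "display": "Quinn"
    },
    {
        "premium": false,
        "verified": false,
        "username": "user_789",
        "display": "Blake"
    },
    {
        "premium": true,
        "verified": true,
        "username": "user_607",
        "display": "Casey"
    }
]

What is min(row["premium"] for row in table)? False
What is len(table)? 6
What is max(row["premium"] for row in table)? True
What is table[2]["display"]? "Taylor"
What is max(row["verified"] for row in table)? True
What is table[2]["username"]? "user_988"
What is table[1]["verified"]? True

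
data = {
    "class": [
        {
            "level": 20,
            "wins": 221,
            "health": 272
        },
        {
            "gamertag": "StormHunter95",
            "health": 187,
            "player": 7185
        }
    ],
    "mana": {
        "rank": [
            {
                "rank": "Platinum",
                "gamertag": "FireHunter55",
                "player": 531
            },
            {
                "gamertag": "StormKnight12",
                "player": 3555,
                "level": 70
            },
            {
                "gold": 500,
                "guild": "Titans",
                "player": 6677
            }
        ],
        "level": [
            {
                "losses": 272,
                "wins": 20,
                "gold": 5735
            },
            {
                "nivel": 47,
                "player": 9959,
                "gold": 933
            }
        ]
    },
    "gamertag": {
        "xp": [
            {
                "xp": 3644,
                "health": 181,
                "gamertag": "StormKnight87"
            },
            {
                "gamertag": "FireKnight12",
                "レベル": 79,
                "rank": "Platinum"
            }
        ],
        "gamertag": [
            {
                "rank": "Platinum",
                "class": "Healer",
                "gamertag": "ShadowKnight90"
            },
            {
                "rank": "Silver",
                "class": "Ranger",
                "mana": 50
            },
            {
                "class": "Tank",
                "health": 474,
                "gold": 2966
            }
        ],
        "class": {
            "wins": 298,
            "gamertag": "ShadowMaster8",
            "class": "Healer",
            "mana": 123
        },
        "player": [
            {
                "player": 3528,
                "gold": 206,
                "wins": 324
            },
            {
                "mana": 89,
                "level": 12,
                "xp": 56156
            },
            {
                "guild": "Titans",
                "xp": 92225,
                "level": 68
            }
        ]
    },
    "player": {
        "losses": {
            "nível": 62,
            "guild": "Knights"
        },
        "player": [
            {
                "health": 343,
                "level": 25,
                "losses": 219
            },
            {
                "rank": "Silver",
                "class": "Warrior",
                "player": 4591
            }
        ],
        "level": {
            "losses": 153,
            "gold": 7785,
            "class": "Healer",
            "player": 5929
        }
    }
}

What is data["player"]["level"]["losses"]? 153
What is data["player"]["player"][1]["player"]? 4591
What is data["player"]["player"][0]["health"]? 343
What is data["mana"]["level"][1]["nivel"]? 47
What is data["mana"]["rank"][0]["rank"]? "Platinum"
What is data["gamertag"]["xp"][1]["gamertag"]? "FireKnight12"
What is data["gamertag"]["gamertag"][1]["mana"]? 50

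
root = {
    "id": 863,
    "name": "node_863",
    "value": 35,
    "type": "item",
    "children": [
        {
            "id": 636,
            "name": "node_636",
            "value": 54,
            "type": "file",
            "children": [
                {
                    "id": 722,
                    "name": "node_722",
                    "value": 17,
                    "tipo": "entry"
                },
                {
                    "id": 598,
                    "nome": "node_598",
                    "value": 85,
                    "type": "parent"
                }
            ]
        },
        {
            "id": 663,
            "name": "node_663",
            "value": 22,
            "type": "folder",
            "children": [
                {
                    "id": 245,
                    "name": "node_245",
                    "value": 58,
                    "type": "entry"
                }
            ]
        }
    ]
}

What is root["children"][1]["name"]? "node_663"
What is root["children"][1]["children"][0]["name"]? "node_245"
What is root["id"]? 863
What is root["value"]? 35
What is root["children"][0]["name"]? "node_636"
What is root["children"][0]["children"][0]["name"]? "node_722"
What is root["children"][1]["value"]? 22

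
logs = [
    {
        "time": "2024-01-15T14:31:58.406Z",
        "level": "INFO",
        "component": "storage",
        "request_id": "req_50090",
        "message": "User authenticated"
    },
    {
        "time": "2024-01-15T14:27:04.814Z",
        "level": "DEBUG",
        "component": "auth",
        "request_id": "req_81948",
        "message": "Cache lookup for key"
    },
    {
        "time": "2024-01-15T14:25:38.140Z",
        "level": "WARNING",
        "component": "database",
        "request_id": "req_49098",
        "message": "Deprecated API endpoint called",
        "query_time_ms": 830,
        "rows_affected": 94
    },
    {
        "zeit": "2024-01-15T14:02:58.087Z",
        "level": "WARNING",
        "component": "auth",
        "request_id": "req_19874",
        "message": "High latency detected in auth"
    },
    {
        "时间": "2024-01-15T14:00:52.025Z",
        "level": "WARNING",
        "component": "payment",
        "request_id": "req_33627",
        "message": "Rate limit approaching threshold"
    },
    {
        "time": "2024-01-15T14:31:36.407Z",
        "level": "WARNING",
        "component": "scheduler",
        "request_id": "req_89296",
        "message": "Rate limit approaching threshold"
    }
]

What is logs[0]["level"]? "INFO"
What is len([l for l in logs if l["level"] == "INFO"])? 1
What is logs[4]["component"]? "payment"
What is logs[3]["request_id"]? "req_19874"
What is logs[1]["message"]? "Cache lookup for key"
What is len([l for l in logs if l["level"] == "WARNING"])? 4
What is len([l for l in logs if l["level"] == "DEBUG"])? 1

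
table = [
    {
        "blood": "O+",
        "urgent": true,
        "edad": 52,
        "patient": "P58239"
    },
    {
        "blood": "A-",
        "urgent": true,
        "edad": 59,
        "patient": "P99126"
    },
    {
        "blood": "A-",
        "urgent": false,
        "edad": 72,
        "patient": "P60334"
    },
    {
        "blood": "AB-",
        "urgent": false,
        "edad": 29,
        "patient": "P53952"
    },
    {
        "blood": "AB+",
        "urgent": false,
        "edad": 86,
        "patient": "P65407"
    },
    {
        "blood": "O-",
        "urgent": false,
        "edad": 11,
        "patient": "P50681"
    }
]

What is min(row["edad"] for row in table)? 11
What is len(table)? 6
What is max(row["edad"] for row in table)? 86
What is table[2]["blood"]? "A-"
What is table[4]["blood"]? "AB+"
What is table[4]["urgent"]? False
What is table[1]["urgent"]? True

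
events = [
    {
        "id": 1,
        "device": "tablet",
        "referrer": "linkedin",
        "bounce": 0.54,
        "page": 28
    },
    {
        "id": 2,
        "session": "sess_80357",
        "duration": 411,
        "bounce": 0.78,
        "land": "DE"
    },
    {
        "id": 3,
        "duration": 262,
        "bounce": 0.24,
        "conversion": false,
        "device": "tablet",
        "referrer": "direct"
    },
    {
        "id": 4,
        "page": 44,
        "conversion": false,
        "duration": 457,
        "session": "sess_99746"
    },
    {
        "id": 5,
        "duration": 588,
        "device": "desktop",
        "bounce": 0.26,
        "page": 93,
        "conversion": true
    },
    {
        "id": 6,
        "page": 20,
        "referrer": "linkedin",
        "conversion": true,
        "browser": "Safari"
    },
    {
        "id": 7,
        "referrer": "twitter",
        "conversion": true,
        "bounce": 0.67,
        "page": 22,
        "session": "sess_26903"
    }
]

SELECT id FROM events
[1, 2, 3, 4, 5, 6, 7]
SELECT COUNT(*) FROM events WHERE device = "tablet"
2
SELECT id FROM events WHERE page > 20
[1, 4, 5, 7]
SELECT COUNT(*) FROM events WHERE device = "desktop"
1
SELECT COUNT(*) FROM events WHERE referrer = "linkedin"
2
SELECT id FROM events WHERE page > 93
[]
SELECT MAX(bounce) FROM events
0.78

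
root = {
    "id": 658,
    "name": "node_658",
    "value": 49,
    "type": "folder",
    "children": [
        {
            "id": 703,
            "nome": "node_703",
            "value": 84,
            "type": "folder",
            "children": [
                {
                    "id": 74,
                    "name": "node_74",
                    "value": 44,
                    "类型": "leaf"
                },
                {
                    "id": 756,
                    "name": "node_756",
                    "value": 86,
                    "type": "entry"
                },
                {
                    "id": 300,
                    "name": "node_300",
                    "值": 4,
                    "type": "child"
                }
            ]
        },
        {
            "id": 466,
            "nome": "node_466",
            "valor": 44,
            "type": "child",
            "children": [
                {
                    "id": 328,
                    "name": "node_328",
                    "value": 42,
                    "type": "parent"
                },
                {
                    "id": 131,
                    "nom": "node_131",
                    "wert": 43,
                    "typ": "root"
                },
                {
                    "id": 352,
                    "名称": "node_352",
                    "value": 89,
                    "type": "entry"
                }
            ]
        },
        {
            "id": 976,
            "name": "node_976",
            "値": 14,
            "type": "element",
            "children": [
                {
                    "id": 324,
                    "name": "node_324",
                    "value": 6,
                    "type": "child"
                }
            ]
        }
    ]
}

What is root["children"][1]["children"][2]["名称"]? "node_352"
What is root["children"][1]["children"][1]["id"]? 131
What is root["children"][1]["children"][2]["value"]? 89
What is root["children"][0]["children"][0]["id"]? 74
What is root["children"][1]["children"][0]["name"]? "node_328"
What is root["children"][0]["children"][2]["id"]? 300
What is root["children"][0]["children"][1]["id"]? 756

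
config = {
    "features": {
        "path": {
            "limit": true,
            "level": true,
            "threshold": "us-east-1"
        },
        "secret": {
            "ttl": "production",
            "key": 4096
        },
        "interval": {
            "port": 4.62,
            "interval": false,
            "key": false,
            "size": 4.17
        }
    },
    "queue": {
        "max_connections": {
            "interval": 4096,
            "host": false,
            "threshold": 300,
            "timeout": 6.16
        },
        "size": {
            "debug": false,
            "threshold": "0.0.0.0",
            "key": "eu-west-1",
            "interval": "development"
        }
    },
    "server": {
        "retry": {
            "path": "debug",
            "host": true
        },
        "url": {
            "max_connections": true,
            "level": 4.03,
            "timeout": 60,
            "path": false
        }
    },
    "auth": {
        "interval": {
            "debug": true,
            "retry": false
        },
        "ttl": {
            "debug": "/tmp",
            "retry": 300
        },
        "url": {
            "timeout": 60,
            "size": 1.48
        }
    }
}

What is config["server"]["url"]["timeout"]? 60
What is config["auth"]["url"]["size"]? 1.48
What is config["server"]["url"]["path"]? False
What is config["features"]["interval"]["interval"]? False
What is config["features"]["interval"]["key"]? False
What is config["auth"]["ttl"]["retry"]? 300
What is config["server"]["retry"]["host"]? True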